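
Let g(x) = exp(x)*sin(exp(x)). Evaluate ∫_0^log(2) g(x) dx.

-cos(2) + cos(1)

Let u = exp(x), so du = exp(x) dx. When x = 0, u = 1; when x = log(2), u = 2.
The integral becomes ∫ sin(u) du from 1 to 2, with antiderivative -cos(u).
Back in x: F(x) = -cos(exp(x)).
Then F(log(2)) - F(0) = (-cos(2)) - (-cos(1)) = -cos(2) + cos(1).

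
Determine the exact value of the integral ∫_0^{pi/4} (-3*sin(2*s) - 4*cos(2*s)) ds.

-7/2

An antiderivative is F(s) = -2*sin(2*s) + 3*cos(2*s)/2.
Then F(pi/4) - F(0) = (-2) - (3/2) = -7/2.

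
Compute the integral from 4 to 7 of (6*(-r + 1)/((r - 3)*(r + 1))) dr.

Factor the denominator: r**2 - 2*r - 3 = (r + 1)(r - 3).
Partial fractions: 6*(-r + 1)/((r - 3)*(r + 1)) = -3/(r + 1) - 3/(r - 3).
An antiderivative is F(r) = -3*log(r - 3) - 3*log(r + 1).
Then F(7) - F(4) = (-15*log(2)) - (-3*log(5)) = -15*log(2) + 3*log(5).

-15*log(2) + 3*log(5)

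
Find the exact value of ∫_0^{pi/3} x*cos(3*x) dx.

-2/9

Integrate by parts once (u = x, dv = cos(3*x) dx).
An antiderivative is F(x) = x*sin(3*x)/3 + cos(3*x)/9.
Then F(pi/3) - F(0) = (-1/9) - (1/9) = -2/9.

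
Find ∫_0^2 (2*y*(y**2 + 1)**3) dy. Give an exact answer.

156

Let u = y**2 + 1, so du = 2*y dy. When y = 0, u = 1; when y = 2, u = 5.
The integral becomes ∫ u**3 du from 1 to 5, with antiderivative u**4/4.
Back in y: F(y) = (y**2 + 1)**4/4.
Then F(2) - F(0) = (625/4) - (1/4) = 156.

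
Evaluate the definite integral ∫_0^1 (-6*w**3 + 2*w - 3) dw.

By the power rule, an antiderivative is F(w) = -3*w**4/2 + w**2 - 3*w.
Then F(1) - F(0) = (-7/2) - (0) = -7/2.

-7/2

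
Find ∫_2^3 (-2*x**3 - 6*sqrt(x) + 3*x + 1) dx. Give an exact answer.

-24 - 12*sqrt(3) + 8*sqrt(2)

By the power rule, an antiderivative is F(x) = -x**4/2 - 4*x**(3/2) + 3*x**2/2 + x.
Then F(3) - F(2) = (-24 - 12*sqrt(3)) - (-8*sqrt(2)) = -24 - 12*sqrt(3) + 8*sqrt(2).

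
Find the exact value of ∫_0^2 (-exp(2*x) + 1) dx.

5/2 - exp(4)/2

An antiderivative is F(x) = -exp(2*x)/2 + x.
Then F(2) - F(0) = (2 - exp(4)/2) - (-1/2) = 5/2 - exp(4)/2.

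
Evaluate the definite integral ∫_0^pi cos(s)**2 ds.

Use the identity cos^2(s) = (1 + cos(2*s))/2.
An antiderivative is F(s) = s/2 + sin(2*s)/4.
Then F(pi) - F(0) = (pi/2) - (0) = pi/2.

pi/2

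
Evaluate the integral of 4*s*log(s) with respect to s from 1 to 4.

Integrate by parts once (u = ln s, dv = 4*s ds).
An antiderivative is F(s) = s**2*(2*log(s) - 1).
Then F(4) - F(1) = (-16 + 64*log(2)) - (-1) = -15 + 64*log(2).

-15 + 64*log(2)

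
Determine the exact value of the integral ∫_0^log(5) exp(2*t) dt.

An antiderivative is F(t) = exp(2*t)/2.
Then F(log(5)) - F(0) = (25/2) - (1/2) = 12.

12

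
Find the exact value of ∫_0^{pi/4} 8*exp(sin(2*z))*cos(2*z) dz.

Let u = sin(2*z), so du = 2*cos(2*z) dz. When z = 0, u = 0; when z = pi/4, u = 1.
The integral becomes 4·∫ exp(u) du from 0 to 1, with antiderivative 4*exp(u).
Back in z: F(z) = 4*exp(sin(2*z)).
Then F(pi/4) - F(0) = (4*E) - (4) = -4 + 4*E.

-4 + 4*E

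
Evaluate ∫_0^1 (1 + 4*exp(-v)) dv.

An antiderivative is F(v) = v - 4*exp(-v).
Then F(1) - F(0) = (1 - 4*exp(-1)) - (-4) = 5 - 4*exp(-1).

5 - 4*exp(-1)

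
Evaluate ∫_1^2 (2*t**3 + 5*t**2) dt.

By the power rule, an antiderivative is F(t) = t**4/2 + 5*t**3/3.
Then F(2) - F(1) = (64/3) - (13/6) = 115/6.

115/6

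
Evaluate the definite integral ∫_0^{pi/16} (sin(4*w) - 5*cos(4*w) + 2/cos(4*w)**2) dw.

An antiderivative is F(w) = -5*sin(4*w)/4 - cos(4*w)/4 + tan(4*w)/2.
Then F(pi/16) - F(0) = (1/2 - 3*sqrt(2)/4) - (-1/4) = 3/4 - 3*sqrt(2)/4.

3/4 - 3*sqrt(2)/4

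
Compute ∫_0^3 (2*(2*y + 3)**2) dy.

234

Let u = 2*y + 3, so du = 2 dy. When y = 0, u = 3; when y = 3, u = 9.
The integral becomes ∫ u**2 du from 3 to 9, with antiderivative u**3/3.
Back in y: F(y) = (2*y + 3)**3/3.
Then F(3) - F(0) = (243) - (9) = 234.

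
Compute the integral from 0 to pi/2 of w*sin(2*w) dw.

Integrate by parts once (u = w, dv = sin(2*w) dw).
An antiderivative is F(w) = -w*cos(2*w)/2 + sin(2*w)/4.
Then F(pi/2) - F(0) = (pi/4) - (0) = pi/4.

pi/4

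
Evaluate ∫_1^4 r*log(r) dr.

-15/4 + 16*log(2)

Integrate by parts once (u = ln r, dv = r dr).
An antiderivative is F(r) = r**2*(2*log(r) - 1)/4.
Then F(4) - F(1) = (-4 + 16*log(2)) - (-1/4) = -15/4 + 16*log(2).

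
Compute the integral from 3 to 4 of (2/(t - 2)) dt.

An antiderivative is F(t) = 2*log(t - 2).
Then F(4) - F(3) = (log(4)) - (0) = log(4).

log(4)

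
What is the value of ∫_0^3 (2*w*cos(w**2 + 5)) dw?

Let u = w**2 + 5, so du = 2*w dw. When w = 0, u = 5; when w = 3, u = 14.
The integral becomes ∫ cos(u) du from 5 to 14, with antiderivative sin(u).
Back in w: F(w) = sin(w**2 + 5).
Then F(3) - F(0) = (sin(14)) - (sin(5)) = -sin(5) + sin(14).

-sin(5) + sin(14)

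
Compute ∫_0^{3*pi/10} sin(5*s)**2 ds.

Use the identity sin^2(5*s) = (1 - cos(10*s))/2.
An antiderivative is F(s) = s/2 - sin(10*s)/20.
Then F(3*pi/10) - F(0) = (3*pi/20) - (0) = 3*pi/20.

3*pi/20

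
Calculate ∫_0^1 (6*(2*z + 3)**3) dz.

Let u = 2*z + 3, so du = 2 dz. When z = 0, u = 3; when z = 1, u = 5.
The integral becomes 3·∫ u**3 du from 3 to 5, with antiderivative 3*u**4/4.
Back in z: F(z) = 3*(2*z + 3)**4/4.
Then F(1) - F(0) = (1875/4) - (243/4) = 408.

408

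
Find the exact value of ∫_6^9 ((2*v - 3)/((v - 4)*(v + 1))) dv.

log(25/7)

Factor the denominator: v**2 - 3*v - 4 = (v + 1)(v - 4).
Partial fractions: (2*v - 3)/((v - 4)*(v + 1)) = 1/(v + 1) + 1/(v - 4).
An antiderivative is F(v) = log(v - 4) + log(v + 1).
Then F(9) - F(6) = (log(50)) - (log(14)) = log(25/7).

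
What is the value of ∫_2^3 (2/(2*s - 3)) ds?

An antiderivative is F(s) = log(2*s - 3).
Then F(3) - F(2) = (log(3)) - (0) = log(3).

log(3)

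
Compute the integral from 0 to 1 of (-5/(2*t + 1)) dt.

-5*log(3)/2

An antiderivative is F(t) = -5*log(2*t + 1)/2.
Then F(1) - F(0) = (-5*log(3)/2) - (0) = -5*log(3)/2.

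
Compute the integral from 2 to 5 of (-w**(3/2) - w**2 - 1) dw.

-42 - 10*sqrt(5) + 8*sqrt(2)/5

By the power rule, an antiderivative is F(w) = -2*w**(5/2)/5 - w**3/3 - w.
Then F(5) - F(2) = (-140/3 - 10*sqrt(5)) - (-14/3 - 8*sqrt(2)/5) = -42 - 10*sqrt(5) + 8*sqrt(2)/5.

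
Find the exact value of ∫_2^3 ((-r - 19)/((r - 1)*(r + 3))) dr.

-4*log(5) - log(2) + 4*log(3)

Factor the denominator: r**2 + 2*r - 3 = (r + 3)(r - 1).
Partial fractions: (-r - 19)/((r - 1)*(r + 3)) = 4/(r + 3) - 5/(r - 1).
An antiderivative is F(r) = -5*log(r - 1) + 4*log(r + 3).
Then F(3) - F(2) = (log(81/2)) - (4*log(5)) = -4*log(5) - log(2) + 4*log(3).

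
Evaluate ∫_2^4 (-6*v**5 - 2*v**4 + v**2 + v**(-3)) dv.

-2116819/480

By the power rule, an antiderivative is F(v) = -v**6 - 2*v**5/5 + v**3/3 - 1/(2*v**2).
Then F(4) - F(2) = (-2152463/480) - (-8911/120) = -2116819/480.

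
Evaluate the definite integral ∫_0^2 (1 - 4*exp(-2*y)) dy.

2*exp(-4)

An antiderivative is F(y) = y + 2*exp(-2*y).
Then F(2) - F(0) = (2*exp(-4) + 2) - (2) = 2*exp(-4).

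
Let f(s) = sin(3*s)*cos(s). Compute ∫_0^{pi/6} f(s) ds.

Use the identity sin(3*s)cos(s) = [sin(4*s) + sin(2*s)]/2.
An antiderivative is F(s) = -cos(2*s)/4 - cos(4*s)/8.
Then F(pi/6) - F(0) = (-1/16) - (-3/8) = 5/16.

5/16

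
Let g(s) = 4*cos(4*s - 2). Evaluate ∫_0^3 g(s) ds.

sin(10) + sin(2)

Let u = 4*s - 2, so du = 4 ds. When s = 0, u = -2; when s = 3, u = 10.
The integral becomes ∫ cos(u) du from -2 to 10, with antiderivative sin(u).
Back in s: F(s) = sin(4*s - 2).
Then F(3) - F(0) = (sin(10)) - (-sin(2)) = sin(10) + sin(2).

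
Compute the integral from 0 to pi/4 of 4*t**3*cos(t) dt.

Integrate by parts 3 times (u = t^3, dv = 4*cos(t) dt).
An antiderivative is F(t) = 4*t**3*sin(t) + 12*t**2*cos(t) - 24*t*sin(t) - 24*cos(t).
Then F(pi/4) - F(0) = (sqrt(2)*(-384 - 96*pi + pi**3 + 12*pi**2)/32) - (-24) = -12*sqrt(2) - 3*sqrt(2)*pi + sqrt(2)*pi**3/32 + 3*sqrt(2)*pi**2/8 + 24.

-12*sqrt(2) - 3*sqrt(2)*pi + sqrt(2)*pi**3/32 + 3*sqrt(2)*pi**2/8 + 24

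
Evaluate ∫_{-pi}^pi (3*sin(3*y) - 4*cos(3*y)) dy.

0

An antiderivative is F(y) = -4*sin(3*y)/3 - cos(3*y).
Then F(pi) - F(-pi) = (1) - (1) = 0.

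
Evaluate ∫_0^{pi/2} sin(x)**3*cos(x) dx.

1/4

Let u = sin(x), so du = cos(x) dx. When x = 0, u = 0; when x = pi/2, u = 1.
The integral becomes ∫ u**3 du from 0 to 1, with antiderivative u**4/4.
Back in x: F(x) = sin(x)**4/4.
Then F(pi/2) - F(0) = (1/4) - (0) = 1/4.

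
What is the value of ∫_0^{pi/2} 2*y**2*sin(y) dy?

Integrate by parts twice (u = y^2, dv = 2*sin(y) dy).
An antiderivative is F(y) = -2*y**2*cos(y) + 4*y*sin(y) + 4*cos(y).
Then F(pi/2) - F(0) = (2*pi) - (4) = -4 + 2*pi.

-4 + 2*pi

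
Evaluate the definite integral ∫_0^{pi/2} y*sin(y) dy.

Integrate by parts once (u = y, dv = sin(y) dy).
An antiderivative is F(y) = -y*cos(y) + sin(y).
Then F(pi/2) - F(0) = (1) - (0) = 1.

1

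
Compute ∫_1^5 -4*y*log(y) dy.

Integrate by parts once (u = ln y, dv = -4*y dy).
An antiderivative is F(y) = -y**2*(2*log(y) - 1).
Then F(5) - F(1) = (25 - 50*log(5)) - (1) = 24 - 50*log(5).

24 - 50*log(5)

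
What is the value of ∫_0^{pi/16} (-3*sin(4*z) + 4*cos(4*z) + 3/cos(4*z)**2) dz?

7*sqrt(2)/8

An antiderivative is F(z) = sin(4*z) + 3*cos(4*z)/4 + 3*tan(4*z)/4.
Then F(pi/16) - F(0) = (3/4 + 7*sqrt(2)/8) - (3/4) = 7*sqrt(2)/8.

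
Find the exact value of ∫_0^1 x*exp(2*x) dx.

1/4 + exp(2)/4

Integrate by parts once (u = x, dv = exp(2*x) dx).
An antiderivative is F(x) = (2*x - 1)*exp(2*x)/4.
Then F(1) - F(0) = (exp(2)/4) - (-1/4) = 1/4 + exp(2)/4.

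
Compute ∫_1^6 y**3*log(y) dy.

Integrate by parts once (u = ln y, dv = y**3 dy).
An antiderivative is F(y) = y**4*(4*log(y) - 1)/16.
Then F(6) - F(1) = (-81 + 324*log(2) + 324*log(3)) - (-1/16) = -1295/16 + 324*log(2) + 324*log(3).

-1295/16 + 324*log(2) + 324*log(3)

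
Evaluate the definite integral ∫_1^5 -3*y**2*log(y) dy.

124/3 - 125*log(5)

Integrate by parts once (u = ln y, dv = -3*y**2 dy).
An antiderivative is F(y) = -y**3*(3*log(y) - 1)/3.
Then F(5) - F(1) = (125/3 - 125*log(5)) - (1/3) = 124/3 - 125*log(5).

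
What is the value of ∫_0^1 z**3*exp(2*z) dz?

Integrate by parts 3 times (u = z^3, dv = exp(2*z) dz).
An antiderivative is F(z) = (4*z**3 - 6*z**2 + 6*z - 3)*exp(2*z)/8.
Then F(1) - F(0) = (exp(2)/8) - (-3/8) = 3/8 + exp(2)/8.

3/8 + exp(2)/8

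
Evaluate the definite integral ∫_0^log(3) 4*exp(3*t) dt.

104/3

Let u = exp(t), so du = exp(t) dt. When t = 0, u = 1; when t = log(3), u = 3.
The integral becomes 4·∫ u**2 du from 1 to 3, with antiderivative 4*u**3/3.
Back in t: F(t) = 4*exp(3*t)/3.
Then F(log(3)) - F(0) = (36) - (4/3) = 104/3.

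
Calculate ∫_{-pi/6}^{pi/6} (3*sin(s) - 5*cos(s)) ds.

An antiderivative is F(s) = -5*sin(s) - 3*cos(s).
Then F(pi/6) - F(-pi/6) = (-3*sqrt(3)/2 - 5/2) - (5/2 - 3*sqrt(3)/2) = -5.

-5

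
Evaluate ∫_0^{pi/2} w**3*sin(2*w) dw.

pi*(-6 + pi**2)/16

Integrate by parts 3 times (u = w^3, dv = sin(2*w) dw).
An antiderivative is F(w) = -w**3*cos(2*w)/2 + 3*w**2*sin(2*w)/4 + 3*w*cos(2*w)/4 - 3*sin(2*w)/8.
Then F(pi/2) - F(0) = (pi*(-6 + pi**2)/16) - (0) = pi*(-6 + pi**2)/16.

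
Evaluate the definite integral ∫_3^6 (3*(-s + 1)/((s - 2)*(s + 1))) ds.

Factor the denominator: s**2 - s - 2 = (s + 1)(s - 2).
Partial fractions: 3*(-s + 1)/((s - 2)*(s + 1)) = -2/(s + 1) - 1/(s - 2).
An antiderivative is F(s) = -log(s - 2) - 2*log(s + 1).
Then F(6) - F(3) = (-2*log(7) - 2*log(2)) - (-log(16)) = log(4/49).

log(4/49)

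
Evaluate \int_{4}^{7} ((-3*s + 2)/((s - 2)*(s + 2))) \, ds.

Factor the denominator: s**2 - 4 = (s + 2)(s - 2).
Partial fractions: (-3*s + 2)/((s - 2)*(s + 2)) = -2/(s + 2) - 1/(s - 2).
An antiderivative is F(s) = -log(s - 2) - 2*log(s + 2).
Then F(7) - F(4) = (-4*log(3) - log(5)) - (-log(72)) = log(8/45).

log(8/45)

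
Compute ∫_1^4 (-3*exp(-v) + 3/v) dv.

An antiderivative is F(v) = 3*log(v) + 3*exp(-v).
Then F(4) - F(1) = (3*exp(-4) + 6*log(2)) - (3*exp(-1)) = -3*exp(-1) + 3*exp(-4) + 6*log(2).

-3*exp(-1) + 3*exp(-4) + 6*log(2)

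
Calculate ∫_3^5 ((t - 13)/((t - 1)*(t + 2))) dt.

Factor the denominator: t**2 + t - 2 = (t + 2)(t - 1).
Partial fractions: (t - 13)/((t - 1)*(t + 2)) = 5/(t + 2) - 4/(t - 1).
An antiderivative is F(t) = -4*log(t - 1) + 5*log(t + 2).
Then F(5) - F(3) = (-8*log(2) + 5*log(7)) - (-4*log(2) + 5*log(5)) = -5*log(5) - 4*log(2) + 5*log(7).

-5*log(5) - 4*log(2) + 5*log(7)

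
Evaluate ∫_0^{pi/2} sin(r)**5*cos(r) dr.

1/6

Let u = sin(r), so du = cos(r) dr. When r = 0, u = 0; when r = pi/2, u = 1.
The integral becomes ∫ u**5 du from 0 to 1, with antiderivative u**6/6.
Back in r: F(r) = sin(r)**6/6.
Then F(pi/2) - F(0) = (1/6) - (0) = 1/6.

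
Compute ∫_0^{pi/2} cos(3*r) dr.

-1/3

An antiderivative is F(r) = sin(3*r)/3.
Then F(pi/2) - F(0) = (-1/3) - (0) = -1/3.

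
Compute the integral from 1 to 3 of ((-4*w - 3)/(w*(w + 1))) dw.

Factor the denominator: w**2 + w = (w + 1)w.
Partial fractions: (-4*w - 3)/(w*(w + 1)) = -1/(w + 1) - 3/w.
An antiderivative is F(w) = -3*log(w) - log(w + 1).
Then F(3) - F(1) = (-3*log(3) - 2*log(2)) - (-log(2)) = -log(54).

-log(54)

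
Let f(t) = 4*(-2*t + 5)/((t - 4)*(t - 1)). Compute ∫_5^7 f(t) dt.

Factor the denominator: t**2 - 5*t + 4 = (t - 1)(t - 4).
Partial fractions: 4*(-2*t + 5)/((t - 4)*(t - 1)) = -4/(t - 1) - 4/(t - 4).
An antiderivative is F(t) = -4*log(t - 4) - 4*log(t - 1).
Then F(7) - F(5) = (-8*log(3) - 4*log(2)) - (-8*log(2)) = -8*log(3) + 4*log(2).

-8*log(3) + 4*log(2)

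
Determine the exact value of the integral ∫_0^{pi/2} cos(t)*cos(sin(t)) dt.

sin(1)

Let u = sin(t), so du = cos(t) dt. When t = 0, u = 0; when t = pi/2, u = 1.
The integral becomes ∫ cos(u) du from 0 to 1, with antiderivative sin(u).
Back in t: F(t) = sin(sin(t)).
Then F(pi/2) - F(0) = (sin(1)) - (0) = sin(1).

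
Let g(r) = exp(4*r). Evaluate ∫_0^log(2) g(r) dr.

15/4

Let u = exp(r), so du = exp(r) dr. When r = 0, u = 1; when r = log(2), u = 2.
The integral becomes ∫ u**3 du from 1 to 2, with antiderivative u**4/4.
Back in r: F(r) = exp(4*r)/4.
Then F(log(2)) - F(0) = (4) - (1/4) = 15/4.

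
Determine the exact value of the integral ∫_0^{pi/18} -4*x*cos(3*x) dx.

-2*sqrt(3)/9 - pi/27 + 4/9

Integrate by parts once (u = x, dv = -4*cos(3*x) dx).
An antiderivative is F(x) = -4*x*sin(3*x)/3 - 4*cos(3*x)/9.
Then F(pi/18) - F(0) = (-2*sqrt(3)/9 - pi/27) - (-4/9) = -2*sqrt(3)/9 - pi/27 + 4/9.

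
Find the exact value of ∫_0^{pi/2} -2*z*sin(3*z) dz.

Integrate by parts once (u = z, dv = -2*sin(3*z) dz).
An antiderivative is F(z) = 2*z*cos(3*z)/3 - 2*sin(3*z)/9.
Then F(pi/2) - F(0) = (2/9) - (0) = 2/9.

2/9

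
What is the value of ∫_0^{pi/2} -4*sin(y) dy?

An antiderivative is F(y) = 4*cos(y).
Then F(pi/2) - F(0) = (0) - (4) = -4.

-4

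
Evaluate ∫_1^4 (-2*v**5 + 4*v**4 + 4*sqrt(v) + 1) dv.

-7874/15

By the power rule, an antiderivative is F(v) = -v**6/3 + 4*v**5/5 + 8*v**(3/2)/3 + v.
Then F(4) - F(1) = (-2604/5) - (62/15) = -7874/15.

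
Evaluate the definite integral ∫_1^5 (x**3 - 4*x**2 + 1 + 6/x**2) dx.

-8/15

By the power rule, an antiderivative is F(x) = x**4/4 - 4*x**3/3 + x - 6/x.
Then F(5) - F(1) = (-397/60) - (-73/12) = -8/15.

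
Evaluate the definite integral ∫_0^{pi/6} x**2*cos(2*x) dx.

Integrate by parts twice (u = x^2, dv = cos(2*x) dx).
An antiderivative is F(x) = x**2*sin(2*x)/2 + x*cos(2*x)/2 - sin(2*x)/4.
Then F(pi/6) - F(0) = (-sqrt(3)/8 + sqrt(3)*pi**2/144 + pi/24) - (0) = -sqrt(3)/8 + sqrt(3)*pi**2/144 + pi/24.

-sqrt(3)/8 + sqrt(3)*pi**2/144 + pi/24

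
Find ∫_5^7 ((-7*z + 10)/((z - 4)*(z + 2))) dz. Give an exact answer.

-11*log(3) + 4*log(7)

Factor the denominator: z**2 - 2*z - 8 = (z + 2)(z - 4).
Partial fractions: (-7*z + 10)/((z - 4)*(z + 2)) = -4/(z + 2) - 3/(z - 4).
An antiderivative is F(z) = -3*log(z - 4) - 4*log(z + 2).
Then F(7) - F(5) = (-11*log(3)) - (-4*log(7)) = -11*log(3) + 4*log(7).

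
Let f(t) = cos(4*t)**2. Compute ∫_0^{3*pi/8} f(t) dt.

3*pi/16

Use the identity cos^2(4*t) = (1 + cos(8*t))/2.
An antiderivative is F(t) = t/2 + sin(8*t)/16.
Then F(3*pi/8) - F(0) = (3*pi/16) - (0) = 3*pi/16.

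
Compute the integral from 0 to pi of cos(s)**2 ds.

pi/2

Use the identity cos^2(s) = (1 + cos(2*s))/2.
An antiderivative is F(s) = s/2 + sin(2*s)/4.
Then F(pi) - F(0) = (pi/2) - (0) = pi/2.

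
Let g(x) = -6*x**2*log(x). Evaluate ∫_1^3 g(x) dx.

52/3 - 54*log(3)

Integrate by parts once (u = ln x, dv = -6*x**2 dx).
An antiderivative is F(x) = -2*x**3*(3*log(x) - 1)/3.
Then F(3) - F(1) = (18 - 54*log(3)) - (2/3) = 52/3 - 54*log(3).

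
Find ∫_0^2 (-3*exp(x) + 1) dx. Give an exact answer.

An antiderivative is F(x) = x - 3*exp(x).
Then F(2) - F(0) = (2 - 3*exp(2)) - (-3) = 5 - 3*exp(2).

5 - 3*exp(2)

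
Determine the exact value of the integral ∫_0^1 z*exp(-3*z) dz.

(-4 + exp(3))*exp(-3)/9

Integrate by parts once (u = z, dv = exp(-3*z) dz).
An antiderivative is F(z) = (-3*z - 1)*exp(-3*z)/9.
Then F(1) - F(0) = (-4*exp(-3)/9) - (-1/9) = (-4 + exp(3))*exp(-3)/9.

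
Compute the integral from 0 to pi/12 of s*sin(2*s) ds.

Integrate by parts once (u = s, dv = sin(2*s) ds).
An antiderivative is F(s) = -s*cos(2*s)/2 + sin(2*s)/4.
Then F(pi/12) - F(0) = (-sqrt(3)*pi/48 + 1/8) - (0) = -sqrt(3)*pi/48 + 1/8.

-sqrt(3)*pi/48 + 1/8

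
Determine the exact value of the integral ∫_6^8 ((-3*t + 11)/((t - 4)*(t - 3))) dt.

log(9/50)

Factor the denominator: t**2 - 7*t + 12 = (t - 3)(t - 4).
Partial fractions: (-3*t + 11)/((t - 4)*(t - 3)) = -2/(t - 3) - 1/(t - 4).
An antiderivative is F(t) = -log(t - 4) - 2*log(t - 3).
Then F(8) - F(6) = (-log(100)) - (-log(18)) = log(9/50).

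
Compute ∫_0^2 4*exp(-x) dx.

4 - 4*exp(-2)

An antiderivative is F(x) = -4*exp(-x).
Then F(2) - F(0) = (-4*exp(-2)) - (-4) = 4 - 4*exp(-2).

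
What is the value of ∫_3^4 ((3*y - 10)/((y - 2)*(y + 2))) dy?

-4*log(5) + 3*log(2) + 4*log(3)

Factor the denominator: y**2 - 4 = (y + 2)(y - 2).
Partial fractions: (3*y - 10)/((y - 2)*(y + 2)) = 4/(y + 2) - 1/(y - 2).
An antiderivative is F(y) = -log(y - 2) + 4*log(y + 2).
Then F(4) - F(3) = (3*log(2) + 4*log(3)) - (4*log(5)) = -4*log(5) + 3*log(2) + 4*log(3).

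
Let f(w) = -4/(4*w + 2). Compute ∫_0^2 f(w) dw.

-log(5)

An antiderivative is F(w) = -log(4*w + 2).
Then F(2) - F(0) = (-log(10)) - (-log(2)) = -log(5).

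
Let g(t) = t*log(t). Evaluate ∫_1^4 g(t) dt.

-15/4 + 16*log(2)

Integrate by parts once (u = ln t, dv = t dt).
An antiderivative is F(t) = t**2*(2*log(t) - 1)/4.
Then F(4) - F(1) = (-4 + 16*log(2)) - (-1/4) = -15/4 + 16*log(2).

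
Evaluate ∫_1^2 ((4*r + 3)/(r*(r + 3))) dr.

-5*log(2) + 3*log(5)

Factor the denominator: r**2 + 3*r = (r + 3)r.
Partial fractions: (4*r + 3)/(r*(r + 3)) = 3/(r + 3) + 1/r.
An antiderivative is F(r) = log(r) + 3*log(r + 3).
Then F(2) - F(1) = (log(2) + 3*log(5)) - (log(64)) = -5*log(2) + 3*log(5).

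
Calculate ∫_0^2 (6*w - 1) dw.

By the power rule, an antiderivative is F(w) = 3*w**2 - w.
Then F(2) - F(0) = (10) - (0) = 10.

10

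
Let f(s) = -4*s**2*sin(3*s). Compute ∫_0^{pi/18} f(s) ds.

-4*sqrt(3)/27 - 2*pi/81 + sqrt(3)*pi**2/486 + 8/27

Integrate by parts twice (u = s^2, dv = -4*sin(3*s) ds).
An antiderivative is F(s) = 4*s**2*cos(3*s)/3 - 8*s*sin(3*s)/9 - 8*cos(3*s)/27.
Then F(pi/18) - F(0) = (-4*sqrt(3)/27 - 2*pi/81 + sqrt(3)*pi**2/486) - (-8/27) = -4*sqrt(3)/27 - 2*pi/81 + sqrt(3)*pi**2/486 + 8/27.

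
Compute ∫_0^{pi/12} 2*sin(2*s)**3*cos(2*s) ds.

1/64

Let u = sin(2*s), so du = 2*cos(2*s) ds. When s = 0, u = 0; when s = pi/12, u = 1/2.
The integral becomes ∫ u**3 du from 0 to 1/2, with antiderivative u**4/4.
Back in s: F(s) = sin(2*s)**4/4.
Then F(pi/12) - F(0) = (1/64) - (0) = 1/64.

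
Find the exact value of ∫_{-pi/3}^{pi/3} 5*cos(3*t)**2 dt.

Use the identity cos^2(3*t) = (1 + cos(6*t))/2.
An antiderivative is F(t) = 5*t/2 + 5*sin(6*t)/12.
Then F(pi/3) - F(-pi/3) = (5*pi/6) - (-5*pi/6) = 5*pi/3.

5*pi/3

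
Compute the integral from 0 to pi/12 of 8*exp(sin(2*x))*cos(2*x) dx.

Let u = sin(2*x), so du = 2*cos(2*x) dx. When x = 0, u = 0; when x = pi/12, u = 1/2.
The integral becomes 4·∫ exp(u) du from 0 to 1/2, with antiderivative 4*exp(u).
Back in x: F(x) = 4*exp(sin(2*x)).
Then F(pi/12) - F(0) = (4*exp(1/2)) - (4) = -4 + 4*exp(1/2).

-4 + 4*exp(1/2)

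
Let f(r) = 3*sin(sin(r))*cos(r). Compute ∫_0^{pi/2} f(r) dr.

3 - 3*cos(1)

Let u = sin(r), so du = cos(r) dr. When r = 0, u = 0; when r = pi/2, u = 1.
The integral becomes 3·∫ sin(u) du from 0 to 1, with antiderivative -3*cos(u).
Back in r: F(r) = -3*cos(sin(r)).
Then F(pi/2) - F(0) = (-3*cos(1)) - (-3) = 3 - 3*cos(1).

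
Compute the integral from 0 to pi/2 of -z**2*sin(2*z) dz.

Integrate by parts twice (u = z^2, dv = -sin(2*z) dz).
An antiderivative is F(z) = z**2*cos(2*z)/2 - z*sin(2*z)/2 - cos(2*z)/4.
Then F(pi/2) - F(0) = (1/4 - pi**2/8) - (-1/4) = 1/2 - pi**2/8.

1/2 - pi**2/8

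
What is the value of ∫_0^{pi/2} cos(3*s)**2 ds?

Use the identity cos^2(3*s) = (1 + cos(6*s))/2.
An antiderivative is F(s) = s/2 + sin(6*s)/12.
Then F(pi/2) - F(0) = (pi/4) - (0) = pi/4.

pi/4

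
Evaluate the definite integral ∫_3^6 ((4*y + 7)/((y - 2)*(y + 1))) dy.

Factor the denominator: y**2 - y - 2 = (y + 1)(y - 2).
Partial fractions: (4*y + 7)/((y - 2)*(y + 1)) = -1/(y + 1) + 5/(y - 2).
An antiderivative is F(y) = 5*log(y - 2) - log(y + 1).
Then F(6) - F(3) = (-log(7) + 10*log(2)) - (-log(4)) = -log(7) + 12*log(2).

-log(7) + 12*log(2)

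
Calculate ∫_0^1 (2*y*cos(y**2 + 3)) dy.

Let u = y**2 + 3, so du = 2*y dy. When y = 0, u = 3; when y = 1, u = 4.
The integral becomes ∫ cos(u) du from 3 to 4, with antiderivative sin(u).
Back in y: F(y) = sin(y**2 + 3).
Then F(1) - F(0) = (sin(4)) - (sin(3)) = sin(4) - sin(3).

sin(4) - sin(3)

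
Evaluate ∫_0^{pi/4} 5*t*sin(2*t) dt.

Integrate by parts once (u = t, dv = 5*sin(2*t) dt).
An antiderivative is F(t) = -5*t*cos(2*t)/2 + 5*sin(2*t)/4.
Then F(pi/4) - F(0) = (5/4) - (0) = 5/4.

5/4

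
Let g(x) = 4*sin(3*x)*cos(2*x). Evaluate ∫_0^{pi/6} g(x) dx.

12/5 - 4*sqrt(3)/5

Use the identity sin(3*x)cos(2*x) = [sin(5*x) + sin(x)]/2.
An antiderivative is F(x) = -2*cos(x) - 2*cos(5*x)/5.
Then F(pi/6) - F(0) = (-4*sqrt(3)/5) - (-12/5) = 12/5 - 4*sqrt(3)/5.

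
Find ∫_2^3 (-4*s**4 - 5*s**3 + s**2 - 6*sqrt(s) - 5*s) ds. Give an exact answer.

By the power rule, an antiderivative is F(s) = -4*s**5/5 - 5*s**4/4 - 4*s**(3/2) + s**3/3 - 5*s**2/2.
Then F(3) - F(2) = (-6183/20 - 12*sqrt(3)) - (-794/15 - 8*sqrt(2)) = -15373/60 - 12*sqrt(3) + 8*sqrt(2).

-15373/60 - 12*sqrt(3) + 8*sqrt(2)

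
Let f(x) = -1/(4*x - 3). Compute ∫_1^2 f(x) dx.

An antiderivative is F(x) = -log(4*x - 3)/4.
Then F(2) - F(1) = (-log(5)/4) - (0) = -log(5)/4.

-log(5)/4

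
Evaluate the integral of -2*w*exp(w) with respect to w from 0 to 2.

Integrate by parts once (u = w, dv = -2*exp(w) dw).
An antiderivative is F(w) = (-2*w + 2)*exp(w).
Then F(2) - F(0) = (-2*exp(2)) - (2) = -2*exp(2) - 2.

-2*exp(2) - 2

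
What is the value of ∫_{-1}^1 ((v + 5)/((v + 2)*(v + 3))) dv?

log(27/4)

Factor the denominator: v**2 + 5*v + 6 = (v + 3)(v + 2).
Partial fractions: (v + 5)/((v + 2)*(v + 3)) = -2/(v + 3) + 3/(v + 2).
An antiderivative is F(v) = 3*log(v + 2) - 2*log(v + 3).
Then F(1) - F(-1) = (log(27/16)) - (-log(4)) = log(27/4).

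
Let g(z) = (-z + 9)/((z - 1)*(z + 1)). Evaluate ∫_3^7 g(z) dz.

Factor the denominator: z**2 - 1 = (z + 1)(z - 1).
Partial fractions: (-z + 9)/((z - 1)*(z + 1)) = -5/(z + 1) + 4/(z - 1).
An antiderivative is F(z) = 4*log(z - 1) - 5*log(z + 1).
Then F(7) - F(3) = (-11*log(2) + 4*log(3)) - (-log(64)) = log(81/32).

log(81/32)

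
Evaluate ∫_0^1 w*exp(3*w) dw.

Integrate by parts once (u = w, dv = exp(3*w) dw).
An antiderivative is F(w) = (3*w - 1)*exp(3*w)/9.
Then F(1) - F(0) = (2*exp(3)/9) - (-1/9) = 1/9 + 2*exp(3)/9.

1/9 + 2*exp(3)/9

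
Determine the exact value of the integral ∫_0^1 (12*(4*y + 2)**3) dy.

Let u = 4*y + 2, so du = 4 dy. When y = 0, u = 2; when y = 1, u = 6.
The integral becomes 3·∫ u**3 du from 2 to 6, with antiderivative 3*u**4/4.
Back in y: F(y) = 3*(4*y + 2)**4/4.
Then F(1) - F(0) = (972) - (12) = 960.

960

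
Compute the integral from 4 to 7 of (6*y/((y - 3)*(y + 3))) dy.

Factor the denominator: y**2 - 9 = (y + 3)(y - 3).
Partial fractions: 6*y/((y - 3)*(y + 3)) = 3/(y + 3) + 3/(y - 3).
An antiderivative is F(y) = 3*log(y - 3) + 3*log(y + 3).
Then F(7) - F(4) = (3*log(5) + 9*log(2)) - (3*log(7)) = -3*log(7) + 3*log(5) + 9*log(2).

-3*log(7) + 3*log(5) + 9*log(2)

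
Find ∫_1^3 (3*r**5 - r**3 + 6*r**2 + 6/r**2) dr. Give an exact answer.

400

By the power rule, an antiderivative is F(r) = r**6/2 - r**4/4 + 2*r**3 - 6/r.
Then F(3) - F(1) = (1585/4) - (-15/4) = 400.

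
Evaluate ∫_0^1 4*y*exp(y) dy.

Integrate by parts once (u = y, dv = 4*exp(y) dy).
An antiderivative is F(y) = (4*y - 4)*exp(y).
Then F(1) - F(0) = (0) - (-4) = 4.

4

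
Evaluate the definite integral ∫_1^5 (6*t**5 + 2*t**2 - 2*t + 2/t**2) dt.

235264/15

By the power rule, an antiderivative is F(t) = t**6 + 2*t**3/3 - t**2 - 2/t.
Then F(5) - F(1) = (235244/15) - (-4/3) = 235264/15.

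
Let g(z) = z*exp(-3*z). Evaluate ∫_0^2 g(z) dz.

(-7 + exp(6))*exp(-6)/9

Integrate by parts once (u = z, dv = exp(-3*z) dz).
An antiderivative is F(z) = (-3*z - 1)*exp(-3*z)/9.
Then F(2) - F(0) = (-7*exp(-6)/9) - (-1/9) = (-7 + exp(6))*exp(-6)/9.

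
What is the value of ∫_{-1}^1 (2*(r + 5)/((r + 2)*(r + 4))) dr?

Factor the denominator: r**2 + 6*r + 8 = (r + 4)(r + 2).
Partial fractions: 2*(r + 5)/((r + 2)*(r + 4)) = -1/(r + 4) + 3/(r + 2).
An antiderivative is F(r) = 3*log(r + 2) - log(r + 4).
Then F(1) - F(-1) = (log(27/5)) - (-log(3)) = log(81/5).

log(81/5)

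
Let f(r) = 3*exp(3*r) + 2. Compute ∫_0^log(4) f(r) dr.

An antiderivative is F(r) = exp(3*r) + 2*r.
Then F(log(4)) - F(0) = (4*log(2) + 64) - (1) = log(16) + 63.

log(16) + 63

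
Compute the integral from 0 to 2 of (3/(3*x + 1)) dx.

Let u = 3*x + 1, so du = 3 dx. When x = 0, u = 1; when x = 2, u = 7.
The integral becomes ∫ 1/u du from 1 to 7, with antiderivative log(u).
Back in x: F(x) = log(3*x + 1).
Then F(2) - F(0) = (log(7)) - (0) = log(7).

log(7)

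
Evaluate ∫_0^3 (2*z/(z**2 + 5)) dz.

Let u = z**2 + 5, so du = 2*z dz. When z = 0, u = 5; when z = 3, u = 14.
The integral becomes ∫ 1/u du from 5 to 14, with antiderivative log(u).
Back in z: F(z) = log(z**2 + 5).
Then F(3) - F(0) = (log(14)) - (log(5)) = log(14/5).

log(14/5)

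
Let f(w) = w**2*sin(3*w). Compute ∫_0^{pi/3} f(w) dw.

-4/27 + pi**2/27

Integrate by parts twice (u = w^2, dv = sin(3*w) dw).
An antiderivative is F(w) = -w**2*cos(3*w)/3 + 2*w*sin(3*w)/9 + 2*cos(3*w)/27.
Then F(pi/3) - F(0) = (-2/27 + pi**2/27) - (2/27) = -4/27 + pi**2/27.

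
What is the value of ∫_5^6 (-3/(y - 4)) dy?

-log(8)

An antiderivative is F(y) = -3*log(y - 4).
Then F(6) - F(5) = (-log(8)) - (0) = -log(8).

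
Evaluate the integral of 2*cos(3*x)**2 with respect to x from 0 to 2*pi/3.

2*pi/3

Use the identity cos^2(3*x) = (1 + cos(6*x))/2.
An antiderivative is F(x) = x + sin(6*x)/6.
Then F(2*pi/3) - F(0) = (2*pi/3) - (0) = 2*pi/3.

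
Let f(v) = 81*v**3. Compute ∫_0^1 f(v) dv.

81/4

Let u = 3*v, so du = 3 dv. When v = 0, u = 0; when v = 1, u = 3.
The integral becomes ∫ u**3 du from 0 to 3, with antiderivative u**4/4.
Back in v: F(v) = 81*v**4/4.
Then F(1) - F(0) = (81/4) - (0) = 81/4.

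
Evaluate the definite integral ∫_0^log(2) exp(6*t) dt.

Let u = exp(t), so du = exp(t) dt. When t = 0, u = 1; when t = log(2), u = 2.
The integral becomes ∫ u**5 du from 1 to 2, with antiderivative u**6/6.
Back in t: F(t) = exp(6*t)/6.
Then F(log(2)) - F(0) = (32/3) - (1/6) = 21/2.

21/2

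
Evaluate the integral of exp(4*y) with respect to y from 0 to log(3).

20

Let u = exp(y), so du = exp(y) dy. When y = 0, u = 1; when y = log(3), u = 3.
The integral becomes ∫ u**3 du from 1 to 3, with antiderivative u**4/4.
Back in y: F(y) = exp(4*y)/4.
Then F(log(3)) - F(0) = (81/4) - (1/4) = 20.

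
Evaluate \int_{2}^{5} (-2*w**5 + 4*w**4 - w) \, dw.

By the power rule, an antiderivative is F(w) = -w**6/3 + 4*w**5/5 - w**2/2.
Then F(5) - F(2) = (-16325/6) - (34/15) = -27231/10.

-27231/10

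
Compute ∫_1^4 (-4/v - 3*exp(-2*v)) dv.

-8*log(2) - 3*exp(-2)/2 + 3*exp(-8)/2

An antiderivative is F(v) = -4*log(v) + 3*exp(-2*v)/2.
Then F(4) - F(1) = (-8*log(2) + 3*exp(-8)/2) - (3*exp(-2)/2) = -8*log(2) - 3*exp(-2)/2 + 3*exp(-8)/2.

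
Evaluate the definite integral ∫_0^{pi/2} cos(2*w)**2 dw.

pi/4

Use the identity cos^2(2*w) = (1 + cos(4*w))/2.
An antiderivative is F(w) = w/2 + sin(4*w)/8.
Then F(pi/2) - F(0) = (pi/4) - (0) = pi/4.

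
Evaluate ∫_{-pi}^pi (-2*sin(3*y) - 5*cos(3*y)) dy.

0

An antiderivative is F(y) = -5*sin(3*y)/3 + 2*cos(3*y)/3.
Then F(pi) - F(-pi) = (-2/3) - (-2/3) = 0.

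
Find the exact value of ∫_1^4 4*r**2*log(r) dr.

Integrate by parts once (u = ln r, dv = 4*r**2 dr).
An antiderivative is F(r) = 4*r**3*(3*log(r) - 1)/9.
Then F(4) - F(1) = (-256/9 + 512*log(2)/3) - (-4/9) = -28 + 512*log(2)/3.

-28 + 512*log(2)/3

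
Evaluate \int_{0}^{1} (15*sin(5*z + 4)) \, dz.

Let u = 5*z + 4, so du = 5 dz. When z = 0, u = 4; when z = 1, u = 9.
The integral becomes 3·∫ sin(u) du from 4 to 9, with antiderivative -3*cos(u).
Back in z: F(z) = -3*cos(5*z + 4).
Then F(1) - F(0) = (-3*cos(9)) - (-3*cos(4)) = 3*cos(4) - 3*cos(9).

3*cos(4) - 3*cos(9)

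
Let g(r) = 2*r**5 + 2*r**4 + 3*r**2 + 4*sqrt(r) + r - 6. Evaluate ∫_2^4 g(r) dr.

27182/15 - 16*sqrt(2)/3

By the power rule, an antiderivative is F(r) = r**6/3 + 2*r**5/5 + 8*r**(3/2)/3 + r**3 + r**2/2 - 6*r.
Then F(4) - F(2) = (27664/15) - (16*sqrt(2)/3 + 482/15) = 27182/15 - 16*sqrt(2)/3.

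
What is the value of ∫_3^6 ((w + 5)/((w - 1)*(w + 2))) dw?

Factor the denominator: w**2 + w - 2 = (w + 2)(w - 1).
Partial fractions: (w + 5)/((w - 1)*(w + 2)) = -1/(w + 2) + 2/(w - 1).
An antiderivative is F(w) = 2*log(w - 1) - log(w + 2).
Then F(6) - F(3) = (log(25/8)) - (log(4/5)) = -5*log(2) + 3*log(5).

-5*log(2) + 3*log(5)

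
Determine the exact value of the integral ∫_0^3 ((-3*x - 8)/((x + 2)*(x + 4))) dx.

-2*log(7) - log(5) + 5*log(2)

Factor the denominator: x**2 + 6*x + 8 = (x + 4)(x + 2).
Partial fractions: (-3*x - 8)/((x + 2)*(x + 4)) = -2/(x + 4) - 1/(x + 2).
An antiderivative is F(x) = -log(x + 2) - 2*log(x + 4).
Then F(3) - F(0) = (-2*log(7) - log(5)) - (-log(32)) = -2*log(7) - log(5) + 5*log(2).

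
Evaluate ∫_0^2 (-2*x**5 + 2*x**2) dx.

By the power rule, an antiderivative is F(x) = -x**6/3 + 2*x**3/3.
Then F(2) - F(0) = (-16) - (0) = -16.

-16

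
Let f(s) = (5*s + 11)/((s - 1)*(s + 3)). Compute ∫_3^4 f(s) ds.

-5*log(2) + log(7) + 3*log(3)

Factor the denominator: s**2 + 2*s - 3 = (s + 3)(s - 1).
Partial fractions: (5*s + 11)/((s - 1)*(s + 3)) = 1/(s + 3) + 4/(s - 1).
An antiderivative is F(s) = 4*log(s - 1) + log(s + 3).
Then F(4) - F(3) = (log(7) + 4*log(3)) - (log(96)) = -5*log(2) + log(7) + 3*log(3).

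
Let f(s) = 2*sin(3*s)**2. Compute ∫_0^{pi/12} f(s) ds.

-1/6 + pi/12

Use the identity sin^2(3*s) = (1 - cos(6*s))/2.
An antiderivative is F(s) = s - sin(6*s)/6.
Then F(pi/12) - F(0) = (-1/6 + pi/12) - (0) = -1/6 + pi/12.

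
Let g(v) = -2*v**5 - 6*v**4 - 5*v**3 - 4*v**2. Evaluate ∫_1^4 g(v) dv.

By the power rule, an antiderivative is F(v) = -v**6/3 - 6*v**5/5 - 5*v**4/4 - 4*v**3/3.
Then F(4) - F(1) = (-44992/15) - (-247/60) = -59907/20.

-59907/20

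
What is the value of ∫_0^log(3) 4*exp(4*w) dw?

80

Let u = exp(w), so du = exp(w) dw. When w = 0, u = 1; when w = log(3), u = 3.
The integral becomes 4·∫ u**3 du from 1 to 3, with antiderivative u**4.
Back in w: F(w) = exp(4*w).
Then F(log(3)) - F(0) = (81) - (1) = 80.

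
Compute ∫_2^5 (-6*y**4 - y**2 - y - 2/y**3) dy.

-376131/100

By the power rule, an antiderivative is F(y) = -6*y**5/5 - y**3/3 - y**2/2 + y**(-2).
Then F(5) - F(2) = (-570619/150) - (-2569/60) = -376131/100.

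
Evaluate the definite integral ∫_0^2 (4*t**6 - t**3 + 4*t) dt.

540/7

By the power rule, an antiderivative is F(t) = 4*t**7/7 - t**4/4 + 2*t**2.
Then F(2) - F(0) = (540/7) - (0) = 540/7.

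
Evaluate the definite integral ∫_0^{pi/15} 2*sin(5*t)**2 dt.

-sqrt(3)/20 + pi/15

Use the identity sin^2(5*t) = (1 - cos(10*t))/2.
An antiderivative is F(t) = t - sin(10*t)/10.
Then F(pi/15) - F(0) = (-sqrt(3)/20 + pi/15) - (0) = -sqrt(3)/20 + pi/15.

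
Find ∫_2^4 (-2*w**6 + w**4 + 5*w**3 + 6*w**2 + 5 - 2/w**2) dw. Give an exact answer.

-281727/70

By the power rule, an antiderivative is F(w) = -2*w**7/7 + w**5/5 + 5*w**4/4 + 2*w**3 + 5*w + 2/w.
Then F(4) - F(2) = (-280549/70) - (589/35) = -281727/70.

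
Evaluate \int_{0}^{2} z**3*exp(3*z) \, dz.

2/27 + 46*exp(6)/27

Integrate by parts 3 times (u = z^3, dv = exp(3*z) dz).
An antiderivative is F(z) = (9*z**3 - 9*z**2 + 6*z - 2)*exp(3*z)/27.
Then F(2) - F(0) = (46*exp(6)/27) - (-2/27) = 2/27 + 46*exp(6)/27.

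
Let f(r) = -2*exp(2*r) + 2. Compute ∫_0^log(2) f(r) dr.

An antiderivative is F(r) = -exp(2*r) + 2*r.
Then F(log(2)) - F(0) = (-4 + 2*log(2)) - (-1) = -3 + log(4).

-3 + log(4)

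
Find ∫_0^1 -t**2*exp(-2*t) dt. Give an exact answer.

(5 - exp(2))*exp(-2)/4

Integrate by parts twice (u = t^2, dv = -exp(-2*t) dt).
An antiderivative is F(t) = (2*t**2 + 2*t + 1)*exp(-2*t)/4.
Then F(1) - F(0) = (5*exp(-2)/4) - (1/4) = (5 - exp(2))*exp(-2)/4.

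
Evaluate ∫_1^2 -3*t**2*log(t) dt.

Integrate by parts once (u = ln t, dv = -3*t**2 dt).
An antiderivative is F(t) = -t**3*(3*log(t) - 1)/3.
Then F(2) - F(1) = (8/3 - 8*log(2)) - (1/3) = 7/3 - 8*log(2).

7/3 - 8*log(2)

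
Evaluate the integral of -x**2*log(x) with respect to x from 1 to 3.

26/9 - 9*log(3)

Integrate by parts once (u = ln x, dv = -x**2 dx).
An antiderivative is F(x) = -x**3*(3*log(x) - 1)/9.
Then F(3) - F(1) = (3 - 9*log(3)) - (1/9) = 26/9 - 9*log(3).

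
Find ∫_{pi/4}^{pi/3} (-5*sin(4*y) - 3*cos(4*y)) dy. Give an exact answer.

5/8 + 3*sqrt(3)/8

An antiderivative is F(y) = -3*sin(4*y)/4 + 5*cos(4*y)/4.
Then F(pi/3) - F(pi/4) = (-5/8 + 3*sqrt(3)/8) - (-5/4) = 5/8 + 3*sqrt(3)/8.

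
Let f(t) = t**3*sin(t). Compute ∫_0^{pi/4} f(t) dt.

sqrt(2)*(-384 - pi**3 + 12*pi**2 + 96*pi)/128

Integrate by parts 3 times (u = t^3, dv = sin(t) dt).
An antiderivative is F(t) = -t**3*cos(t) + 3*t**2*sin(t) + 6*t*cos(t) - 6*sin(t).
Then F(pi/4) - F(0) = (sqrt(2)*(-384 - pi**3 + 12*pi**2 + 96*pi)/128) - (0) = sqrt(2)*(-384 - pi**3 + 12*pi**2 + 96*pi)/128.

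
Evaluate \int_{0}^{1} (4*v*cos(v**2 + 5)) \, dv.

2*sin(6) - 2*sin(5)

Let u = v**2 + 5, so du = 2*v dv. When v = 0, u = 5; when v = 1, u = 6.
The integral becomes 2·∫ cos(u) du from 5 to 6, with antiderivative 2*sin(u).
Back in v: F(v) = 2*sin(v**2 + 5).
Then F(1) - F(0) = (2*sin(6)) - (2*sin(5)) = 2*sin(6) - 2*sin(5).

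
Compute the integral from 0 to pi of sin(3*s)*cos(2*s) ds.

Use the identity sin(3*s)cos(2*s) = [sin(5*s) + sin(s)]/2.
An antiderivative is F(s) = -cos(s)/2 - cos(5*s)/10.
Then F(pi) - F(0) = (3/5) - (-3/5) = 6/5.

6/5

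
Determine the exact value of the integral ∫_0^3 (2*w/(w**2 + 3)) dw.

log(4)

Let u = w**2 + 3, so du = 2*w dw. When w = 0, u = 3; when w = 3, u = 12.
The integral becomes ∫ 1/u du from 3 to 12, with antiderivative log(u).
Back in w: F(w) = log(w**2 + 3).
Then F(3) - F(0) = (log(12)) - (log(3)) = log(4).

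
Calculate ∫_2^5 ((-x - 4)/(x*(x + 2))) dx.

Factor the denominator: x**2 + 2*x = (x + 2)x.
Partial fractions: (-x - 4)/(x*(x + 2)) = 1/(x + 2) - 2/x.
An antiderivative is F(x) = -2*log(x) + log(x + 2).
Then F(5) - F(2) = (log(7/25)) - (0) = log(7/25).

log(7/25)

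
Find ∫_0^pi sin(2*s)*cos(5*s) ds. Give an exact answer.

-4/21

Use the identity sin(2*s)cos(5*s) = [sin(7*s) + sin(-3*s)]/2.
An antiderivative is F(s) = cos(3*s)/6 - cos(7*s)/14.
Then F(pi) - F(0) = (-2/21) - (2/21) = -4/21.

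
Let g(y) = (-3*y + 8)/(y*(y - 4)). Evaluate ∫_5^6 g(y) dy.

Factor the denominator: y**2 - 4*y = y(y - 4).
Partial fractions: (-3*y + 8)/(y*(y - 4)) = -2/y - 1/(y - 4).
An antiderivative is F(y) = -2*log(y) - log(y - 4).
Then F(6) - F(5) = (-log(72)) - (-log(25)) = log(25/72).

log(25/72)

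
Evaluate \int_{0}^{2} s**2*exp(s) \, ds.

Integrate by parts twice (u = s^2, dv = exp(s) ds).
An antiderivative is F(s) = (s**2 - 2*s + 2)*exp(s).
Then F(2) - F(0) = (2*exp(2)) - (2) = -2 + 2*exp(2).

-2 + 2*exp(2)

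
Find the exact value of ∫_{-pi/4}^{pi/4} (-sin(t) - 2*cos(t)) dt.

An antiderivative is F(t) = -2*sin(t) + cos(t).
Then F(pi/4) - F(-pi/4) = (-sqrt(2)/2) - (3*sqrt(2)/2) = -2*sqrt(2).

-2*sqrt(2)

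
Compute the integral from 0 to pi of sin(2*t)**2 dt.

pi/2

Use the identity sin^2(2*t) = (1 - cos(4*t))/2.
An antiderivative is F(t) = t/2 - sin(4*t)/8.
Then F(pi) - F(0) = (pi/2) - (0) = pi/2.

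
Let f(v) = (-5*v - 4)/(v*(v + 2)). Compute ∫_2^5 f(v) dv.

Factor the denominator: v**2 + 2*v = (v + 2)v.
Partial fractions: (-5*v - 4)/(v*(v + 2)) = -3/(v + 2) - 2/v.
An antiderivative is F(v) = -2*log(v) - 3*log(v + 2).
Then F(5) - F(2) = (-3*log(7) - 2*log(5)) - (-8*log(2)) = -3*log(7) - 2*log(5) + 8*log(2).

-3*log(7) - 2*log(5) + 8*log(2)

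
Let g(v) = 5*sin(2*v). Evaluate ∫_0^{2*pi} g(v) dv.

0

An antiderivative is F(v) = -5*cos(2*v)/2.
Then F(2*pi) - F(0) = (-5/2) - (-5/2) = 0.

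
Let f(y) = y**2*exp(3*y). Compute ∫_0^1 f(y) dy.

Integrate by parts twice (u = y^2, dv = exp(3*y) dy).
An antiderivative is F(y) = (9*y**2 - 6*y + 2)*exp(3*y)/27.
Then F(1) - F(0) = (5*exp(3)/27) - (2/27) = -2/27 + 5*exp(3)/27.

-2/27 + 5*exp(3)/27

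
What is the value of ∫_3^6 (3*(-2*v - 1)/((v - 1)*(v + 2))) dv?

-log(64)

Factor the denominator: v**2 + v - 2 = (v + 2)(v - 1).
Partial fractions: 3*(-2*v - 1)/((v - 1)*(v + 2)) = -3/(v + 2) - 3/(v - 1).
An antiderivative is F(v) = -3*log(v - 1) - 3*log(v + 2).
Then F(6) - F(3) = (-9*log(2) - 3*log(5)) - (-3*log(5) - 3*log(2)) = -log(64).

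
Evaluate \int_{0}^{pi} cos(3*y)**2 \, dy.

Use the identity cos^2(3*y) = (1 + cos(6*y))/2.
An antiderivative is F(y) = y/2 + sin(6*y)/12.
Then F(pi) - F(0) = (pi/2) - (0) = pi/2.

pi/2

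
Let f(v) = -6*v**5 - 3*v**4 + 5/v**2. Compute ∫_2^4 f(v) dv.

-92519/20

By the power rule, an antiderivative is F(v) = -v**6 - 3*v**5/5 - 5/v.
Then F(4) - F(2) = (-94233/20) - (-857/10) = -92519/20.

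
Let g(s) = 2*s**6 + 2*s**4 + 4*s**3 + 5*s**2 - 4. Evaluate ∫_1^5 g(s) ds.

By the power rule, an antiderivative is F(s) = 2*s**7/7 + 2*s**5/5 + s**4 + 5*s**3/3 - 4*s.
Then F(5) - F(1) = (512080/21) - (-68/105) = 2560468/105.

2560468/105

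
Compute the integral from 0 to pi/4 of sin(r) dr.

An antiderivative is F(r) = -cos(r).
Then F(pi/4) - F(0) = (-sqrt(2)/2) - (-1) = 1 - sqrt(2)/2.

1 - sqrt(2)/2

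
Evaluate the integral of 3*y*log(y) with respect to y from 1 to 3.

Integrate by parts once (u = ln y, dv = 3*y dy).
An antiderivative is F(y) = 3*y**2*(2*log(y) - 1)/4.
Then F(3) - F(1) = (-27/4 + 27*log(3)/2) - (-3/4) = -6 + 27*log(3)/2.

-6 + 27*log(3)/2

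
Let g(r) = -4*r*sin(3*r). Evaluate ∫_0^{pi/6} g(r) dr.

-4/9

Integrate by parts once (u = r, dv = -4*sin(3*r) dr).
An antiderivative is F(r) = 4*r*cos(3*r)/3 - 4*sin(3*r)/9.
Then F(pi/6) - F(0) = (-4/9) - (0) = -4/9.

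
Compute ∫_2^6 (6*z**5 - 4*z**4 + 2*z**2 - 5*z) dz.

By the power rule, an antiderivative is F(z) = z**6 - 4*z**5/5 + 2*z**3/3 - 5*z**2/2.
Then F(6) - F(2) = (202446/5) - (506/15) = 606832/15.

606832/15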